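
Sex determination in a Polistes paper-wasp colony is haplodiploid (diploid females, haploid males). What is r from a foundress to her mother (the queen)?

One meiotic link between diploid queen and diploid daughter: r = 1/2.

0.5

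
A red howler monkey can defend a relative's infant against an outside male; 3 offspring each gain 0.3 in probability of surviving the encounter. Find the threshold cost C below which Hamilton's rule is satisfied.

0.45

r to an offspring = 1/2 (one parent–offspring link: r = (1/2)^1 = 1/2).
Hamilton's rule: n·r·B > C, so the trait is favored while C < n·r·B = 3·0.5·0.3 = 0.45.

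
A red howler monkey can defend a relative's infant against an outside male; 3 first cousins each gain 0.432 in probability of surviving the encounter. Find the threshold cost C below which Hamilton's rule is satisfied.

0.162

r to a first cousin = 1/8 (first cousins share one grandparent pair — two paths of length 4: r = 2·(1/2)^4 = 1/8).
Hamilton's rule: n·r·B > C, so the trait is favored while C < n·r·B = 3·0.125·0.432 = 0.162.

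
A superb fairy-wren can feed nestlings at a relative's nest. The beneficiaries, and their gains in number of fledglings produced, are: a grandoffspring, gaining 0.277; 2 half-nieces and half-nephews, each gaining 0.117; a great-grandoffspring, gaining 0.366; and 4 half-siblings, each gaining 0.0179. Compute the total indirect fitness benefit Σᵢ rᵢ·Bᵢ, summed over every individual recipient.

r to a grandoffspring = 0.25 (two parent–offspring links: r = (1/2)^2 = 1/4).
r to a half-niece or half-nephew = 0.125 (half-aunt/uncle↔niece/nephew: one path of length 3: r = (1/2)^3 = 1/8).
r to a great-grandoffspring = 1/8 (three parent–offspring links: r = (1/2)^3 = 1/8).
r to a half-sibling = 1/4 (half-sibs share one parent — one path of length 2: r = (1/2)^2 = 1/4).
Summing one r·B term per recipient: 1·0.25·0.277 + 2·0.125·0.117 + 1·0.125·0.366 + 4·0.25·0.0179 = 0.16215.

0.16215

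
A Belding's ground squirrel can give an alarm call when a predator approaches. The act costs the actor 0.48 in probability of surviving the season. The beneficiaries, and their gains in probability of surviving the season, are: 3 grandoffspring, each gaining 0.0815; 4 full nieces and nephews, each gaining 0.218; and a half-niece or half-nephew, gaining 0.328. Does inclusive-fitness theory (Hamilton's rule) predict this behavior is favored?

No

Hamilton's rule: the trait is favored when the sum of r·B over every recipient exceeds the actor's cost C.
r to a grandoffspring = 0.25 (two parent–offspring links: r = (1/2)^2 = 1/4).
r to a full niece or nephew = 1/4 (full aunt/uncle↔niece/nephew: two paths of length 3 through the shared grandparent pair: r = 2·(1/2)^3 = 1/4).
r to a half-niece or half-nephew = 0.125 (half-aunt/uncle↔niece/nephew: one path of length 3: r = (1/2)^3 = 1/8).
Summing one r·B term per recipient: 3·0.25·0.0815 + 4·0.25·0.218 + 1·0.125·0.328 = 0.320125.
0.320125 < 0.48: the indirect benefit is less than the cost.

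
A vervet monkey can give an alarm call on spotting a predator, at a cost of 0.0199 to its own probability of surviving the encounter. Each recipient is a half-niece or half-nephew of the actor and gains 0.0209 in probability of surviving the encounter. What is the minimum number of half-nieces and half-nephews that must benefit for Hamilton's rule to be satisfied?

r to a half-niece or half-nephew = 0.125 (half-aunt/uncle↔niece/nephew: one path of length 3: r = (1/2)^3 = 1/8).
Hamilton's rule: n·r·B > C  ⇒  n > C/(r·B) = 0.0199/(0.125·0.0209) = 7.617.
The smallest integer exceeding 7.617 is 8.

8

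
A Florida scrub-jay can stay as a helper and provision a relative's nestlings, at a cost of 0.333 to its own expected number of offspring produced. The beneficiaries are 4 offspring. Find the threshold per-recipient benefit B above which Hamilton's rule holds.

r to an offspring = 0.5 (one parent–offspring link: r = (1/2)^1 = 1/2).
Hamilton's rule with n recipients of equal r: n·r·B > C, so B > C/(n·r) = 0.333/(4·0.5) = 0.1665.

0.1665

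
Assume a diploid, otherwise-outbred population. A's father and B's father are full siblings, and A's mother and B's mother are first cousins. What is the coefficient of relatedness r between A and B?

Relatedness sums over independent paths through distinct common ancestors.
A and B are related in two ways: first cousins through their fathers (r = 1/8) and second cousins through their mothers (r = 1/32).
r = 1/8 + 1/32 = 5/32 = 0.15625.

0.15625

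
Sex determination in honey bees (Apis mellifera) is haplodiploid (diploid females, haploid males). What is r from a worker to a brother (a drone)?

0.25

Her haploid brother carries none of their father's genes and a random half of their mother's genome; that half matches the maternal half of her own genome with probability 1/2: r = 1/2 · 1/2 = 1/4.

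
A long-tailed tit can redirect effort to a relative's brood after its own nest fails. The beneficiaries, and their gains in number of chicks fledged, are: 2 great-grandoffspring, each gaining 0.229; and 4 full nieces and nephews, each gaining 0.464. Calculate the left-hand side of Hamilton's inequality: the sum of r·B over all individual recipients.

r to a great-grandoffspring = 0.125 (three parent–offspring links: r = (1/2)^3 = 1/8).
r to a full niece or nephew = 1/4 (full aunt/uncle↔niece/nephew: two paths of length 3 through the shared grandparent pair: r = 2·(1/2)^3 = 1/4).
Summing one r·B term per recipient: 2·0.125·0.229 + 4·0.25·0.464 = 0.52125.

0.52125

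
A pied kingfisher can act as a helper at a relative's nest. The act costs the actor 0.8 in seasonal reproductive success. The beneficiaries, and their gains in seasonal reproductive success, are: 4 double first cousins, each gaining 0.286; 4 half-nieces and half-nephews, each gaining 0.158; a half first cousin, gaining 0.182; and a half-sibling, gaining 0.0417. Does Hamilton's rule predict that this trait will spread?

No

Hamilton's rule: the trait is favored when the sum of r·B over every recipient exceeds the actor's cost C.
r to a double first cousin = 0.25 (double first cousins share both grandparent pairs — four paths of length 4: r = 4·(1/2)^4 = 1/4).
r to a half-niece or half-nephew = 0.125 (half-aunt/uncle↔niece/nephew: one path of length 3: r = (1/2)^3 = 1/8).
r to a half first cousin = 1/16 (half first cousins share one grandparent — one path of length 4: r = (1/2)^4 = 1/16).
r to a half-sibling = 0.25 (half-sibs share one parent — one path of length 2: r = (1/2)^2 = 1/4).
Summing one r·B term per recipient: 4·0.25·0.286 + 4·0.125·0.158 + 1·0.0625·0.182 + 1·0.25·0.0417 = 0.3868.
0.3868 < 0.8: the indirect benefit is less than the cost.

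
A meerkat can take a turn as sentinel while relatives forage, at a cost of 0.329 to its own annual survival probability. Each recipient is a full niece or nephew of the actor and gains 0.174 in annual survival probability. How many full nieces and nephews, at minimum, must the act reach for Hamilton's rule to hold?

8

r to a full niece or nephew = 1/4 (full aunt/uncle↔niece/nephew: two paths of length 3 through the shared grandparent pair: r = 2·(1/2)^3 = 1/4).
Hamilton's rule: n·r·B > C  ⇒  n > C/(r·B) = 0.329/(0.25·0.174) = 7.563.
The smallest integer exceeding 7.563 is 8.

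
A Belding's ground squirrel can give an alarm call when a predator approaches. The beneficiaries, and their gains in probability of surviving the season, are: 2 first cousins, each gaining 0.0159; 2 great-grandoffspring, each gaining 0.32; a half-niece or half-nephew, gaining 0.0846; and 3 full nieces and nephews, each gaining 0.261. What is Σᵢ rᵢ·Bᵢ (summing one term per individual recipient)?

0.2903

r to a first cousin = 1/8 (first cousins share one grandparent pair — two paths of length 4: r = 2·(1/2)^4 = 1/8).
r to a great-grandoffspring = 1/8 (three parent–offspring links: r = (1/2)^3 = 1/8).
r to a half-niece or half-nephew = 1/8 (half-aunt/uncle↔niece/nephew: one path of length 3: r = (1/2)^3 = 1/8).
r to a full niece or nephew = 1/4 (full aunt/uncle↔niece/nephew: two paths of length 3 through the shared grandparent pair: r = 2·(1/2)^3 = 1/4).
Summing one r·B term per recipient: 2·0.125·0.0159 + 2·0.125·0.32 + 1·0.125·0.0846 + 3·0.25·0.261 = 0.2903.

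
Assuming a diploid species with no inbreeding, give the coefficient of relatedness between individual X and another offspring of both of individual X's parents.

Each parent–offspring link contributes a factor of 1/2, and independent paths through distinct common ancestors add.
Full sibs share both parents — two paths of length 2: r = 2·(1/2)^2 = 1/2.

0.5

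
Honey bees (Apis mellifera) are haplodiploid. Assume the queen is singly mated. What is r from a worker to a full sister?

0.75

Haplodiploid full sisters inherit their father's entire haploid genome identically (contributing 1/2) and on average half of their mother's contribution (1/2 · 1/2 = 1/4); r = 1/2 + 1/4 = 3/4.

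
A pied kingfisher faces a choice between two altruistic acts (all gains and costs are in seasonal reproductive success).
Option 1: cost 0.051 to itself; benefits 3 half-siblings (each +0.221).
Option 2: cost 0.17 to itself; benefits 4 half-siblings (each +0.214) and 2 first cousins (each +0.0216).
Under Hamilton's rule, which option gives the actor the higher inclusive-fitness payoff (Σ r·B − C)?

Option 1

Option 1: r to a half-sibling = 0.25.
Option 1: Σ r·B − C = (3·0.25·0.221) − 0.051 = 0.11475.
Option 2: r to a half-sibling = 0.25.
Option 2: r to a first cousin = 0.125.
Option 2: Σ r·B − C = (4·0.25·0.214 + 2·0.125·0.0216) − 0.17 = 0.0494.
Option 1 has the higher net inclusive-fitness payoff.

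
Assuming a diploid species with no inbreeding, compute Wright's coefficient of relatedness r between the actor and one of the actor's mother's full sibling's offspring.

0.125

Each parent–offspring link contributes a factor of 1/2, and independent paths through distinct common ancestors add.
First cousins share one grandparent pair — two paths of length 4: r = 2·(1/2)^4 = 1/8.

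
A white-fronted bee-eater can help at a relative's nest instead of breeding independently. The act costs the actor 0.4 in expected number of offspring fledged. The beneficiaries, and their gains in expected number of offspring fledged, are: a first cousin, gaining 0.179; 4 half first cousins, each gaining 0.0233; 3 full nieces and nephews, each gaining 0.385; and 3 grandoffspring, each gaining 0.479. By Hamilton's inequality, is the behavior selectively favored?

Yes

Hamilton's rule: the trait is favored when the sum of r·B over every recipient exceeds the actor's cost C.
r to a first cousin = 0.125 (first cousins share one grandparent pair — two paths of length 4: r = 2·(1/2)^4 = 1/8).
r to a half first cousin = 1/16 (half first cousins share one grandparent — one path of length 4: r = (1/2)^4 = 1/16).
r to a full niece or nephew = 1/4 (full aunt/uncle↔niece/nephew: two paths of length 3 through the shared grandparent pair: r = 2·(1/2)^3 = 1/4).
r to a grandoffspring = 1/4 (two parent–offspring links: r = (1/2)^2 = 1/4).
Summing one r·B term per recipient: 1·0.125·0.179 + 4·0.0625·0.0233 + 3·0.25·0.385 + 3·0.25·0.479 = 0.6762.
0.6762 > 0.4: the indirect benefit exceeds the cost.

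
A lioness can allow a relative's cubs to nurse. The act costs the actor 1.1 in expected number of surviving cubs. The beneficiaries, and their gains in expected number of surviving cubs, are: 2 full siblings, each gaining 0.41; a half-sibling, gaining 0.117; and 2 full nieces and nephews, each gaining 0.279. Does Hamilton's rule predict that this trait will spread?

No

Hamilton's rule: the trait is favored when the sum of r·B over every recipient exceeds the actor's cost C.
r to a full sibling = 1/2 (full sibs share both parents — two paths of length 2: r = 2·(1/2)^2 = 1/2).
r to a half-sibling = 1/4 (half-sibs share one parent — one path of length 2: r = (1/2)^2 = 1/4).
r to a full niece or nephew = 0.25 (full aunt/uncle↔niece/nephew: two paths of length 3 through the shared grandparent pair: r = 2·(1/2)^3 = 1/4).
Summing one r·B term per recipient: 2·0.5·0.41 + 1·0.25·0.117 + 2·0.25·0.279 = 0.57875.
0.57875 < 1.1: the indirect benefit is less than the cost.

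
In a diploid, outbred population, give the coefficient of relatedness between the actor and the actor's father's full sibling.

0.25

Each parent–offspring link contributes a factor of 1/2, and independent paths through distinct common ancestors add.
Full aunt/uncle↔niece/nephew: two paths of length 3 through the shared grandparent pair: r = 2·(1/2)^3 = 1/4.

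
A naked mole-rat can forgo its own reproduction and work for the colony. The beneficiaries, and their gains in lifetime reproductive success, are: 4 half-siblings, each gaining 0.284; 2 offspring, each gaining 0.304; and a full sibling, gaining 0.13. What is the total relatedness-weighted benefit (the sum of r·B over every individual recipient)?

0.653

r to a half-sibling = 1/4 (half-sibs share one parent — one path of length 2: r = (1/2)^2 = 1/4).
r to an offspring = 1/2 (one parent–offspring link: r = (1/2)^1 = 1/2).
r to a full sibling = 0.5 (full sibs share both parents — two paths of length 2: r = 2·(1/2)^2 = 1/2).
Summing one r·B term per recipient: 4·0.25·0.284 + 2·0.5·0.304 + 1·0.5·0.13 = 0.653.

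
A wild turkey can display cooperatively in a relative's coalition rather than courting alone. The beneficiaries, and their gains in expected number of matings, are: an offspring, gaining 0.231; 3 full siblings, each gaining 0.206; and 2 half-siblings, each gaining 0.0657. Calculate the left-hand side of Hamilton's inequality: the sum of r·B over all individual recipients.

r to an offspring = 0.5 (one parent–offspring link: r = (1/2)^1 = 1/2).
r to a full sibling = 1/2 (full sibs share both parents — two paths of length 2: r = 2·(1/2)^2 = 1/2).
r to a half-sibling = 0.25 (half-sibs share one parent — one path of length 2: r = (1/2)^2 = 1/4).
Summing one r·B term per recipient: 1·0.5·0.231 + 3·0.5·0.206 + 2·0.25·0.0657 = 0.45735.

0.45735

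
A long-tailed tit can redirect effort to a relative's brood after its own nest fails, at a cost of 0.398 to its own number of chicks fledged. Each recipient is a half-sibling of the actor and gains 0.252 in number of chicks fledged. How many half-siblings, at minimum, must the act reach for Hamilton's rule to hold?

r to a half-sibling = 1/4 (half-sibs share one parent — one path of length 2: r = (1/2)^2 = 1/4).
Hamilton's rule: n·r·B > C  ⇒  n > C/(r·B) = 0.398/(0.25·0.252) = 6.317.
The smallest integer exceeding 6.317 is 7.

7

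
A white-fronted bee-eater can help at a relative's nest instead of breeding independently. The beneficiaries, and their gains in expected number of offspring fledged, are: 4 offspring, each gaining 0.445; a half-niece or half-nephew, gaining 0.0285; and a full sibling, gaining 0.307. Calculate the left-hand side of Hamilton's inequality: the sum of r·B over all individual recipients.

r to an offspring = 1/2 (one parent–offspring link: r = (1/2)^1 = 1/2).
r to a half-niece or half-nephew = 0.125 (half-aunt/uncle↔niece/nephew: one path of length 3: r = (1/2)^3 = 1/8).
r to a full sibling = 0.5 (full sibs share both parents — two paths of length 2: r = 2·(1/2)^2 = 1/2).
Summing one r·B term per recipient: 4·0.5·0.445 + 1·0.125·0.0285 + 1·0.5·0.307 = 1.0470625.

1.0470625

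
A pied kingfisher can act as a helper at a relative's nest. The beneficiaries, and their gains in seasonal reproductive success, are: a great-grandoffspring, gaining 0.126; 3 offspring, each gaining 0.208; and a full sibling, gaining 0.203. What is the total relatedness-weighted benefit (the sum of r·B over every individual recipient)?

r to a great-grandoffspring = 0.125 (three parent–offspring links: r = (1/2)^3 = 1/8).
r to an offspring = 0.5 (one parent–offspring link: r = (1/2)^1 = 1/2).
r to a full sibling = 0.5 (full sibs share both parents — two paths of length 2: r = 2·(1/2)^2 = 1/2).
Summing one r·B term per recipient: 1·0.125·0.126 + 3·0.5·0.208 + 1·0.5·0.203 = 0.42925.

0.42925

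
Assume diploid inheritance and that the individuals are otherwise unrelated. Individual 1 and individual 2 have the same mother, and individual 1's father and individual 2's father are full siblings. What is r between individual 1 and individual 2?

0.375

Wright's path rule: contributions from independent ancestry routes add.
Individual 1 and individual 2 are related in two ways: half-sibs through their shared mother (r = 1/4) and first cousins through their fathers (r = 1/8).
r = 1/4 + 1/8 = 0.375.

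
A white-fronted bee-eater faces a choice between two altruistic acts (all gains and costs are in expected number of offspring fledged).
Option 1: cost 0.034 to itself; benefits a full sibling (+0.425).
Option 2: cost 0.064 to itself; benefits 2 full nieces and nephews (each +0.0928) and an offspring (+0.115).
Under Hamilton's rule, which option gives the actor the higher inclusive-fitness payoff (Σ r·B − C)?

Option 1: r to a full sibling = 0.5.
Option 1: Σ r·B − C = (1·0.5·0.425) − 0.034 = 0.1785.
Option 2: r to a full niece or nephew = 0.25.
Option 2: r to an offspring = 0.5.
Option 2: Σ r·B − C = (2·0.25·0.0928 + 1·0.5·0.115) − 0.064 = 0.0399.
Option 1 has the higher net inclusive-fitness payoff.

Option 1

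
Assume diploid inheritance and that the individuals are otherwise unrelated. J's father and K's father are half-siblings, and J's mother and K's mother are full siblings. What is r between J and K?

Wright's path rule: contributions from independent ancestry routes add.
J and K are related in two ways: half first cousins through their fathers (r = 1/16) and first cousins through their mothers (r = 1/8).
r = 1/16 + 1/8 = 0.1875.

0.1875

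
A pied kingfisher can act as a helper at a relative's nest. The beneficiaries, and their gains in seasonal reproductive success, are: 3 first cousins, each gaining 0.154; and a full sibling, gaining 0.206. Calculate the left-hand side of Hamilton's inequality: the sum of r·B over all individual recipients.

r to a first cousin = 0.125 (first cousins share one grandparent pair — two paths of length 4: r = 2·(1/2)^4 = 1/8).
r to a full sibling = 0.5 (full sibs share both parents — two paths of length 2: r = 2·(1/2)^2 = 1/2).
Summing one r·B term per recipient: 3·0.125·0.154 + 1·0.5·0.206 = 0.16075.

0.16075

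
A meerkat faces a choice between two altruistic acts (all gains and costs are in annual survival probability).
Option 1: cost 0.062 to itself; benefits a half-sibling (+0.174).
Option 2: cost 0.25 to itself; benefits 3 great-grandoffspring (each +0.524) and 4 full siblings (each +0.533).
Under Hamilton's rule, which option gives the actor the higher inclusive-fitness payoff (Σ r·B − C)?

Option 2

Option 1: r to a half-sibling = 0.25.
Option 1: Σ r·B − C = (1·0.25·0.174) − 0.062 = -0.0185.
Option 2: r to a great-grandoffspring = 0.125.
Option 2: r to a full sibling = 0.5.
Option 2: Σ r·B − C = (3·0.125·0.524 + 4·0.5·0.533) − 0.25 = 1.0125.
Option 2 has the higher net inclusive-fitness payoff.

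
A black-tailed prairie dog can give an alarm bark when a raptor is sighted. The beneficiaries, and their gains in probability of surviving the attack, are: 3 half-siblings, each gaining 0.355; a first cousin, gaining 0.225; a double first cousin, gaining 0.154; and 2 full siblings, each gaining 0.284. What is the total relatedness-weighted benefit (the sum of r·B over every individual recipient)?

r to a half-sibling = 0.25 (half-sibs share one parent — one path of length 2: r = (1/2)^2 = 1/4).
r to a first cousin = 1/8 (first cousins share one grandparent pair — two paths of length 4: r = 2·(1/2)^4 = 1/8).
r to a double first cousin = 1/4 (double first cousins share both grandparent pairs — four paths of length 4: r = 4·(1/2)^4 = 1/4).
r to a full sibling = 0.5 (full sibs share both parents — two paths of length 2: r = 2·(1/2)^2 = 1/2).
Summing one r·B term per recipient: 3·0.25·0.355 + 1·0.125·0.225 + 1·0.25·0.154 + 2·0.5·0.284 = 0.616875.

0.616875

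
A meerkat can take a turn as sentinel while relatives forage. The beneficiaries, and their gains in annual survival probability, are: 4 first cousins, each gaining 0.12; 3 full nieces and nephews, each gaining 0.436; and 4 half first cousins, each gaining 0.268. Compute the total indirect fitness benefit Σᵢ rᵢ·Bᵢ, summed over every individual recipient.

r to a first cousin = 1/8 (first cousins share one grandparent pair — two paths of length 4: r = 2·(1/2)^4 = 1/8).
r to a full niece or nephew = 0.25 (full aunt/uncle↔niece/nephew: two paths of length 3 through the shared grandparent pair: r = 2·(1/2)^3 = 1/4).
r to a half first cousin = 0.0625 (half first cousins share one grandparent — one path of length 4: r = (1/2)^4 = 1/16).
Summing one r·B term per recipient: 4·0.125·0.12 + 3·0.25·0.436 + 4·0.0625·0.268 = 0.454.

0.454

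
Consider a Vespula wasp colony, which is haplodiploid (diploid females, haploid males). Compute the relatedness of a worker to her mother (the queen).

One meiotic link between diploid queen and diploid daughter: r = 1/2.

0.5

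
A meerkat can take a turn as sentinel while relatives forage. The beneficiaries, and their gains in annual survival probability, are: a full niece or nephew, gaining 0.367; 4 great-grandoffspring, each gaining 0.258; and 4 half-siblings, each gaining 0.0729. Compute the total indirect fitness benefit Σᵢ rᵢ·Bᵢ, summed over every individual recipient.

0.29365

r to a full niece or nephew = 1/4 (full aunt/uncle↔niece/nephew: two paths of length 3 through the shared grandparent pair: r = 2·(1/2)^3 = 1/4).
r to a great-grandoffspring = 1/8 (three parent–offspring links: r = (1/2)^3 = 1/8).
r to a half-sibling = 0.25 (half-sibs share one parent — one path of length 2: r = (1/2)^2 = 1/4).
Summing one r·B term per recipient: 1·0.25·0.367 + 4·0.125·0.258 + 4·0.25·0.0729 = 0.29365.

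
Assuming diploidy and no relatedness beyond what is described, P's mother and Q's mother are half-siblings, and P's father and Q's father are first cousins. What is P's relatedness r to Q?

0.09375

Wright's path rule: contributions from independent ancestry routes add.
P and Q are related in two ways: half first cousins through their mothers (r = 1/16) and second cousins through their fathers (r = 1/32).
r = 1/16 + 1/32 = 0.09375.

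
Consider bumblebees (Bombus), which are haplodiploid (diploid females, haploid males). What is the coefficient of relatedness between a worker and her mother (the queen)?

0.5

One meiotic link between diploid queen and diploid daughter: r = 1/2.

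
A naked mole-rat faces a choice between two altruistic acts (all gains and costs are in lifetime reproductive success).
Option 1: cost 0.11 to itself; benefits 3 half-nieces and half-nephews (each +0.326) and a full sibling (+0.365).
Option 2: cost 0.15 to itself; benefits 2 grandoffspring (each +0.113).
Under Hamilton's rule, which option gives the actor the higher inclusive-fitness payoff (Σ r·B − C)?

Option 1: r to a half-niece or half-nephew = 0.125.
Option 1: r to a full sibling = 0.5.
Option 1: Σ r·B − C = (3·0.125·0.326 + 1·0.5·0.365) − 0.11 = 0.19475.
Option 2: r to a grandoffspring = 0.25.
Option 2: Σ r·B − C = (2·0.25·0.113) − 0.15 = -0.0935.
Option 1 has the higher net inclusive-fitness payoff.

Option 1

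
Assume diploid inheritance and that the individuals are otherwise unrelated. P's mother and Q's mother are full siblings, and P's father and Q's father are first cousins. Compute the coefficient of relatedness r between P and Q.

0.15625

Wright's path rule: contributions from independent ancestry routes add.
P and Q are related in two ways: first cousins through their mothers (r = 1/8) and second cousins through their fathers (r = 1/32).
r = 1/8 + 1/32 = 5/32 = 0.15625.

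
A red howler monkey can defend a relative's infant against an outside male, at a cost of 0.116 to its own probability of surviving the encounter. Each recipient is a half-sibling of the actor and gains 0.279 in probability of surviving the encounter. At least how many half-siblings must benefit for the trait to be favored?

r to a half-sibling = 1/4 (half-sibs share one parent — one path of length 2: r = (1/2)^2 = 1/4).
Hamilton's rule: n·r·B > C  ⇒  n > C/(r·B) = 0.116/(0.25·0.279) = 1.663.
The smallest integer exceeding 1.663 is 2.

2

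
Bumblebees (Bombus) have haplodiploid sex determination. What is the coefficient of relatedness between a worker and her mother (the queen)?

0.5

One meiotic link between diploid queen and diploid daughter: r = 1/2.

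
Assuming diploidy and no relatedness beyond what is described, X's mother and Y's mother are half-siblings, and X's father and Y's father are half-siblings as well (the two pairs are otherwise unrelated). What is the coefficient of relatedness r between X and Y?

Wright's path rule: contributions from independent ancestry routes add.
X and Y are related in two ways: half first cousins through their mothers (r = 1/16) and half first cousins through their fathers (r = 1/16).
r = 1/16 + 1/16 = 0.125.

0.125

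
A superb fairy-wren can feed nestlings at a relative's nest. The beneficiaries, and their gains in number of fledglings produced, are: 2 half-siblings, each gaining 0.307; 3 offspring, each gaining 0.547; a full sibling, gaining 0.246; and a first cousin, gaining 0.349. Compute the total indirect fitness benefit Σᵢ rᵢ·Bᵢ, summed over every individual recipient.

1.140625

r to a half-sibling = 1/4 (half-sibs share one parent — one path of length 2: r = (1/2)^2 = 1/4).
r to an offspring = 1/2 (one parent–offspring link: r = (1/2)^1 = 1/2).
r to a full sibling = 0.5 (full sibs share both parents — two paths of length 2: r = 2·(1/2)^2 = 1/2).
r to a first cousin = 1/8 (first cousins share one grandparent pair — two paths of length 4: r = 2·(1/2)^4 = 1/8).
Summing one r·B term per recipient: 2·0.25·0.307 + 3·0.5·0.547 + 1·0.5·0.246 + 1·0.125·0.349 = 1.140625.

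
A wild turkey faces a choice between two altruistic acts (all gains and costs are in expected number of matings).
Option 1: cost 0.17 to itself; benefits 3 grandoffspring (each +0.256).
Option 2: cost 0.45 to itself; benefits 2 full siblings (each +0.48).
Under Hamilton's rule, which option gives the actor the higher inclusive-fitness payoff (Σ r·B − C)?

Option 2

Option 1: r to a grandoffspring = 0.25.
Option 1: Σ r·B − C = (3·0.25·0.256) − 0.17 = 0.022.
Option 2: r to a full sibling = 0.5.
Option 2: Σ r·B − C = (2·0.5·0.48) − 0.45 = 0.03.
Option 2 has the higher net inclusive-fitness payoff.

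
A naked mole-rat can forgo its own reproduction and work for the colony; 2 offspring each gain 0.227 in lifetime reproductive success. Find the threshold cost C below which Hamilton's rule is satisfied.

r to an offspring = 0.5 (one parent–offspring link: r = (1/2)^1 = 1/2).
Hamilton's rule: n·r·B > C, so the trait is favored while C < n·r·B = 2·0.5·0.227 = 0.227.

0.227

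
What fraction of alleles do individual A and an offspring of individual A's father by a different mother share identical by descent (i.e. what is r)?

Each parent–offspring link contributes a factor of 1/2, and independent paths through distinct common ancestors add.
Half-sibs share one parent — one path of length 2: r = (1/2)^2 = 1/4.

0.25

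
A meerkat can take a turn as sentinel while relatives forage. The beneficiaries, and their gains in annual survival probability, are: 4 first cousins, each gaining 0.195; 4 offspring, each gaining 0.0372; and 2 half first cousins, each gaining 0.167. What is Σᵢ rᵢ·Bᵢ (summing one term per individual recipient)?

0.192775

r to a first cousin = 0.125 (first cousins share one grandparent pair — two paths of length 4: r = 2·(1/2)^4 = 1/8).
r to an offspring = 1/2 (one parent–offspring link: r = (1/2)^1 = 1/2).
r to a half first cousin = 1/16 (half first cousins share one grandparent — one path of length 4: r = (1/2)^4 = 1/16).
Summing one r·B term per recipient: 4·0.125·0.195 + 4·0.5·0.0372 + 2·0.0625·0.167 = 0.192775.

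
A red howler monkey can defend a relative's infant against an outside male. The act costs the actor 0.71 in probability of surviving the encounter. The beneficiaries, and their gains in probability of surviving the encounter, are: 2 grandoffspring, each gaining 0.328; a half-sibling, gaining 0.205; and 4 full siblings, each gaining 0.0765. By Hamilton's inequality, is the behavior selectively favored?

Hamilton's rule: the trait is favored when the sum of r·B over every recipient exceeds the actor's cost C.
r to a grandoffspring = 1/4 (two parent–offspring links: r = (1/2)^2 = 1/4).
r to a half-sibling = 1/4 (half-sibs share one parent — one path of length 2: r = (1/2)^2 = 1/4).
r to a full sibling = 1/2 (full sibs share both parents — two paths of length 2: r = 2·(1/2)^2 = 1/2).
Summing one r·B term per recipient: 2·0.25·0.328 + 1·0.25·0.205 + 4·0.5·0.0765 = 0.36825.
0.36825 < 0.71: the indirect benefit is less than the cost.

No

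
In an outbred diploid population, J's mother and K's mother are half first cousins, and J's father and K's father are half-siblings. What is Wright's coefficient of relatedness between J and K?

0.078125

Wright's path rule: contributions from independent ancestry routes add.
J and K are related in two ways: half second cousins through their mothers (r = 1/64) and half first cousins through their fathers (r = 1/16).
r = 1/64 + 1/16 = 0.078125.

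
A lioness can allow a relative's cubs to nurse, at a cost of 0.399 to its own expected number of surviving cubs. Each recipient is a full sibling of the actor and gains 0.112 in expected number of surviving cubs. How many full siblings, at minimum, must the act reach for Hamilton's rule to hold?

r to a full sibling = 0.5 (full sibs share both parents — two paths of length 2: r = 2·(1/2)^2 = 1/2).
Hamilton's rule: n·r·B > C  ⇒  n > C/(r·B) = 0.399/(0.5·0.112) = 7.125.
The smallest integer exceeding 7.125 is 8.

8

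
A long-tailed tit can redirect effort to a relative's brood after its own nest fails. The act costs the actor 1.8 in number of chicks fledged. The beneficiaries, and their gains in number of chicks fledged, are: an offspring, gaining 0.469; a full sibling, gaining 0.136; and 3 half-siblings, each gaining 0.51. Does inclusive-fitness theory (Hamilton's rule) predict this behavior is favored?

No

Hamilton's rule: the trait is favored when the sum of r·B over every recipient exceeds the actor's cost C.
r to an offspring = 0.5 (one parent–offspring link: r = (1/2)^1 = 1/2).
r to a full sibling = 1/2 (full sibs share both parents — two paths of length 2: r = 2·(1/2)^2 = 1/2).
r to a half-sibling = 0.25 (half-sibs share one parent — one path of length 2: r = (1/2)^2 = 1/4).
Summing one r·B term per recipient: 1·0.5·0.469 + 1·0.5·0.136 + 3·0.25·0.51 = 0.685.
0.685 < 1.8: the indirect benefit is less than the cost.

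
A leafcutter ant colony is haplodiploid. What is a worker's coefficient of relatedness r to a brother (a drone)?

Her haploid brother carries none of their father's genes and a random half of their mother's genome; that half matches the maternal half of her own genome with probability 1/2: r = 1/2 · 1/2 = 1/4.

0.25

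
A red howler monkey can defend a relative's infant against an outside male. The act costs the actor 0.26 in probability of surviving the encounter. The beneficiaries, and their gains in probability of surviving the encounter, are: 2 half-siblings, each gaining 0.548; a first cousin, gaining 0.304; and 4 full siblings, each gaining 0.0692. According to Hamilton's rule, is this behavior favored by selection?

Hamilton's rule: the trait is favored when the sum of r·B over every recipient exceeds the actor's cost C.
r to a half-sibling = 1/4 (half-sibs share one parent — one path of length 2: r = (1/2)^2 = 1/4).
r to a first cousin = 1/8 (first cousins share one grandparent pair — two paths of length 4: r = 2·(1/2)^4 = 1/8).
r to a full sibling = 1/2 (full sibs share both parents — two paths of length 2: r = 2·(1/2)^2 = 1/2).
Summing one r·B term per recipient: 2·0.25·0.548 + 1·0.125·0.304 + 4·0.5·0.0692 = 0.4504.
0.4504 > 0.26: the indirect benefit exceeds the cost.

Yes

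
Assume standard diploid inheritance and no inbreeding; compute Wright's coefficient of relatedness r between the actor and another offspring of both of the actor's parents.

Each parent–offspring link contributes a factor of 1/2, and independent paths through distinct common ancestors add.
Full sibs share both parents — two paths of length 2: r = 2·(1/2)^2 = 1/2.

0.5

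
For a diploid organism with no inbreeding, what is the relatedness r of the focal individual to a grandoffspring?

0.25

Two parent–offspring links: r = (1/2)^2 = 1/4.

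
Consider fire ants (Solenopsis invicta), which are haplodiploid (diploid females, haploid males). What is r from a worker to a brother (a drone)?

0.25

Her haploid brother carries none of their father's genes and a random half of their mother's genome; that half matches the maternal half of her own genome with probability 1/2: r = 1/2 · 1/2 = 1/4.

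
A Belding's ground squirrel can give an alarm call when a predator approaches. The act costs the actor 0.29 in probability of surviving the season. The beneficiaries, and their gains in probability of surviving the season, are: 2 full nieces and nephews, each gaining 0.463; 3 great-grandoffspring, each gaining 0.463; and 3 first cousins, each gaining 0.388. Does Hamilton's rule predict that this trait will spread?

Yes

Hamilton's rule: the trait is favored when the sum of r·B over every recipient exceeds the actor's cost C.
r to a full niece or nephew = 1/4 (full aunt/uncle↔niece/nephew: two paths of length 3 through the shared grandparent pair: r = 2·(1/2)^3 = 1/4).
r to a great-grandoffspring = 1/8 (three parent–offspring links: r = (1/2)^3 = 1/8).
r to a first cousin = 1/8 (first cousins share one grandparent pair — two paths of length 4: r = 2·(1/2)^4 = 1/8).
Summing one r·B term per recipient: 2·0.25·0.463 + 3·0.125·0.463 + 3·0.125·0.388 = 0.550625.
0.550625 > 0.29: the indirect benefit exceeds the cost.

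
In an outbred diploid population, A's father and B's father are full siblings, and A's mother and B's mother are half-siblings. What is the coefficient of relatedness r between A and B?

Wright's path rule: contributions from independent ancestry routes add.
A and B are related in two ways: first cousins through their fathers (r = 1/8) and half first cousins through their mothers (r = 1/16).
r = 1/8 + 1/16 = 3/16 = 0.1875.

0.1875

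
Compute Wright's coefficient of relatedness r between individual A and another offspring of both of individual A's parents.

Each parent–offspring link contributes a factor of 1/2, and independent paths through distinct common ancestors add.
Full sibs share both parents — two paths of length 2: r = 2·(1/2)^2 = 1/2.

0.5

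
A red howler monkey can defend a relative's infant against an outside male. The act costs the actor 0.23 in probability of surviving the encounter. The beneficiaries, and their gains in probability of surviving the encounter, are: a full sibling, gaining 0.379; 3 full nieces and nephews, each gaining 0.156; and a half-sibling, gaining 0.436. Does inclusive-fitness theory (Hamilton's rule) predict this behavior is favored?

Hamilton's rule: the trait is favored when the sum of r·B over every recipient exceeds the actor's cost C.
r to a full sibling = 0.5 (full sibs share both parents — two paths of length 2: r = 2·(1/2)^2 = 1/2).
r to a full niece or nephew = 0.25 (full aunt/uncle↔niece/nephew: two paths of length 3 through the shared grandparent pair: r = 2·(1/2)^3 = 1/4).
r to a half-sibling = 1/4 (half-sibs share one parent — one path of length 2: r = (1/2)^2 = 1/4).
Summing one r·B term per recipient: 1·0.5·0.379 + 3·0.25·0.156 + 1·0.25·0.436 = 0.4155.
0.4155 > 0.23: the indirect benefit exceeds the cost.

Yes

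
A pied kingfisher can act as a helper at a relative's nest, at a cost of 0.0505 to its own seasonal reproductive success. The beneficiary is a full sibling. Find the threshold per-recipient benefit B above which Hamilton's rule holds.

0.101

r to a full sibling = 1/2 (full sibs share both parents — two paths of length 2: r = 2·(1/2)^2 = 1/2).
Hamilton's rule with n recipients of equal r: n·r·B > C, so B > C/(n·r) = 0.0505/(1·0.5) = 0.101.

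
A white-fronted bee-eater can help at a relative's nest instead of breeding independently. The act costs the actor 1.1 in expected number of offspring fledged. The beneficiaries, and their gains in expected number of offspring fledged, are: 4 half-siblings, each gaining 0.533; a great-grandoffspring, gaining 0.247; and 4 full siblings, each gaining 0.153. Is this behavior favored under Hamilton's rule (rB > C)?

Hamilton's rule: the trait is favored when the sum of r·B over every recipient exceeds the actor's cost C.
r to a half-sibling = 0.25 (half-sibs share one parent — one path of length 2: r = (1/2)^2 = 1/4).
r to a great-grandoffspring = 1/8 (three parent–offspring links: r = (1/2)^3 = 1/8).
r to a full sibling = 1/2 (full sibs share both parents — two paths of length 2: r = 2·(1/2)^2 = 1/2).
Summing one r·B term per recipient: 4·0.25·0.533 + 1·0.125·0.247 + 4·0.5·0.153 = 0.869875.
0.869875 < 1.1: the indirect benefit is less than the cost.

No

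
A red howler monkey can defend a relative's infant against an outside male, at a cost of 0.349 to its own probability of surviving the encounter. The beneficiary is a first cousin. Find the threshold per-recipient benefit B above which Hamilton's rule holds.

r to a first cousin = 0.125 (first cousins share one grandparent pair — two paths of length 4: r = 2·(1/2)^4 = 1/8).
Hamilton's rule with n recipients of equal r: n·r·B > C, so B > C/(n·r) = 0.349/(1·0.125) = 2.792.

2.792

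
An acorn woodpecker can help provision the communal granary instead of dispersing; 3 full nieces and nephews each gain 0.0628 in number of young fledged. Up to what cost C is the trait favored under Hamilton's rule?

0.0471

r to a full niece or nephew = 1/4 (full aunt/uncle↔niece/nephew: two paths of length 3 through the shared grandparent pair: r = 2·(1/2)^3 = 1/4).
Hamilton's rule: n·r·B > C, so the trait is favored while C < n·r·B = 3·0.25·0.0628 = 0.0471.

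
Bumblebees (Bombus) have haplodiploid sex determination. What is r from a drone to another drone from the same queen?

0.5

Haploid brothers each carry a random half of the queen's diploid genome, so on average they share half: r = 1/2.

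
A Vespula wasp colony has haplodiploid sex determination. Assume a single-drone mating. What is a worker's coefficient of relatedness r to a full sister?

0.75

Haplodiploid full sisters inherit their father's entire haploid genome identically (contributing 1/2) and on average half of their mother's contribution (1/2 · 1/2 = 1/4); r = 1/2 + 1/4 = 3/4.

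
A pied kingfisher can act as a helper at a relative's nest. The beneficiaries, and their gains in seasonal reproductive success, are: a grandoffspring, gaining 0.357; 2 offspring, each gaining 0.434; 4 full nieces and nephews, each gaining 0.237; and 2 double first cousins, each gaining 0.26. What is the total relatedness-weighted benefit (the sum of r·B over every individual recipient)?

0.89025

r to a grandoffspring = 0.25 (two parent–offspring links: r = (1/2)^2 = 1/4).
r to an offspring = 0.5 (one parent–offspring link: r = (1/2)^1 = 1/2).
r to a full niece or nephew = 1/4 (full aunt/uncle↔niece/nephew: two paths of length 3 through the shared grandparent pair: r = 2·(1/2)^3 = 1/4).
r to a double first cousin = 0.25 (double first cousins share both grandparent pairs — four paths of length 4: r = 4·(1/2)^4 = 1/4).
Summing one r·B term per recipient: 1·0.25·0.357 + 2·0.5·0.434 + 4·0.25·0.237 + 2·0.25·0.26 = 0.89025.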